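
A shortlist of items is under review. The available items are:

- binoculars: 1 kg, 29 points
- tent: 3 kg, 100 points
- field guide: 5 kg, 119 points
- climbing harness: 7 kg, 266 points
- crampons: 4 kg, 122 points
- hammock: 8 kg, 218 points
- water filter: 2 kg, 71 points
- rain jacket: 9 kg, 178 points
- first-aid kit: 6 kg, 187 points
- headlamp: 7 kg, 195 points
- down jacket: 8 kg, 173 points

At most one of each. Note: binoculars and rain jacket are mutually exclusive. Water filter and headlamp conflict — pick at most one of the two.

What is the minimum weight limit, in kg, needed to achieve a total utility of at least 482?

14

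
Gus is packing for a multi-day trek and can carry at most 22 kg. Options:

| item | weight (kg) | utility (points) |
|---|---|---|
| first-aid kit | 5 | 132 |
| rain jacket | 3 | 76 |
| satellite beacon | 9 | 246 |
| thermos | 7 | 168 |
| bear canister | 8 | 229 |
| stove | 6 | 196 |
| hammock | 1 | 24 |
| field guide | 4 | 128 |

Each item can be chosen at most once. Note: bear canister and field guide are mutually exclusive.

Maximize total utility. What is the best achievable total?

By utility per kg: stove 32.67, field guide 32.00, bear canister 28.62 lead.
Taking rain jacket + satellite beacon + stove + field guide: 22 kg used, 646 in utility.
Every other selection either busts 22 kg or breaks a pairing rule or fails to beat 646.

646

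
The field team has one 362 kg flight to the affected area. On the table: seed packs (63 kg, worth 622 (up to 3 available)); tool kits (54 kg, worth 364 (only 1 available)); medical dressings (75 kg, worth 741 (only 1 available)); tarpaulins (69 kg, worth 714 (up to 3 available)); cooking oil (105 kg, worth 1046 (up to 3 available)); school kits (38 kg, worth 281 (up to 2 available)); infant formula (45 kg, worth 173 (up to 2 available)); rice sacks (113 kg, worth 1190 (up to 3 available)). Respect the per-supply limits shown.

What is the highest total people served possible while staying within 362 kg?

3716

A density-first pass picks 3×rice sacks — 3570 at 339 kg.
The 113 kg tied up in rice sacks is better spent on seed packs + tarpaulins — total rises to 3716 (358 kg).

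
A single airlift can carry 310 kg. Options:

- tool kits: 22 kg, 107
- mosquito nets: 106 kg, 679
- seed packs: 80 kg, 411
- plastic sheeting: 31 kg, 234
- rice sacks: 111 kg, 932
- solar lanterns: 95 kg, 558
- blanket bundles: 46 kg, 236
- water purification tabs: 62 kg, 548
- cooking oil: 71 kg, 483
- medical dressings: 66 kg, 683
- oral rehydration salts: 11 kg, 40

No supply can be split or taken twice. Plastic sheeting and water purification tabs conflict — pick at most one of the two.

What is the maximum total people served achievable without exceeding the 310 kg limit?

2646

By people served per kg: medical dressings 10.35, water purification tabs 8.84, rice sacks 8.40 lead.
Taking rice sacks + water purification tabs + cooking oil + medical dressings: 310 kg used, 2646 in people served.
The closest alternative, tool kits + rice sacks + blanket bundles + water purification tabs + medical dressings, reaches only 2506.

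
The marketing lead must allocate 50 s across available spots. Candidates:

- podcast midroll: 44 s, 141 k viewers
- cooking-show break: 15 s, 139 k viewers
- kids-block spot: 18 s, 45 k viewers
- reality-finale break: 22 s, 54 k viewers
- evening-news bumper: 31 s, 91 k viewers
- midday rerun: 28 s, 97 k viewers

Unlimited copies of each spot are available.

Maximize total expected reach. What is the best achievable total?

Density check — cooking-show break 9.27, midday rerun 3.46, podcast midroll 3.20, evening-news bumper 2.94 are the best per s.
3×cooking-show break uses 45 of the 50 s and totals 417.

417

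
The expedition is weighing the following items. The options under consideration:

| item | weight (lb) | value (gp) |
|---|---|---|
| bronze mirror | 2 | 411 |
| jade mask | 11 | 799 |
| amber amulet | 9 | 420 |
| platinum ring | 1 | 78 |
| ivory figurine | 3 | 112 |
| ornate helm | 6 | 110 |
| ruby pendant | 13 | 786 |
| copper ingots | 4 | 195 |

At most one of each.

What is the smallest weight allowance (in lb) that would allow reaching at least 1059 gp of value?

13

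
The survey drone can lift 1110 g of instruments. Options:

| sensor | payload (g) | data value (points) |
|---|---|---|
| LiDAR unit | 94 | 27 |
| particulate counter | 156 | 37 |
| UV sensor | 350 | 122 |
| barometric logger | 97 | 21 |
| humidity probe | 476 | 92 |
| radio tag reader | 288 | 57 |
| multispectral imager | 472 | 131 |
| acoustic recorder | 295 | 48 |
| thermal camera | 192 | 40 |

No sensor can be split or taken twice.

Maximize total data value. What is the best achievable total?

Filling by ratio: LiDAR unit + particulate counter + UV sensor + multispectral imager for 317, with 38 g left unused.
Replace particulate counter with thermal camera: the trade gains 3 net, giving 320 at 1108 g.

320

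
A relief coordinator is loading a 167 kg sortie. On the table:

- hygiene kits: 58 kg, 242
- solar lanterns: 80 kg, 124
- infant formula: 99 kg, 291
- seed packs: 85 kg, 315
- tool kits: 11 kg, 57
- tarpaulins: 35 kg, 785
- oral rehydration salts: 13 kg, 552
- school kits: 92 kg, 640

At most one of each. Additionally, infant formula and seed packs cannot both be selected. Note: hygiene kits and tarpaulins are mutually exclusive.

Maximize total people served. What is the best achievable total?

The ratio ordering already packs tightly: tool kits + tarpaulins + oral rehydration salts + school kits, 151 kg, 2034.
Next best is tarpaulins + oral rehydration salts + school kits at 1977 (140 kg) — short by 57.

2034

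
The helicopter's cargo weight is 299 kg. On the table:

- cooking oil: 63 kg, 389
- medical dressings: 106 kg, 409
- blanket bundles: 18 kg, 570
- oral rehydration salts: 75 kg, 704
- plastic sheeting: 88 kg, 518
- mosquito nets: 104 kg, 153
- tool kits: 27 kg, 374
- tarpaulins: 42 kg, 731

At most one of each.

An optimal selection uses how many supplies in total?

5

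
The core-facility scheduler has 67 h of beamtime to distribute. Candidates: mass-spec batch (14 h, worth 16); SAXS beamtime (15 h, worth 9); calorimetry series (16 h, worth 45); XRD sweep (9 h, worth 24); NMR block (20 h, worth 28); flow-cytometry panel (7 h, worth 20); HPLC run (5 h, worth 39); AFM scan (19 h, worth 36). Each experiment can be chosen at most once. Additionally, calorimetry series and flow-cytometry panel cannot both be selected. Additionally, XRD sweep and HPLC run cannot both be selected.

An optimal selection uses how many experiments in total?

Best achievable expected citations is 148.
calorimetry series + NMR block + HPLC run + AFM scan hits 148 at 60 h.
All optima have 4 experiments.

4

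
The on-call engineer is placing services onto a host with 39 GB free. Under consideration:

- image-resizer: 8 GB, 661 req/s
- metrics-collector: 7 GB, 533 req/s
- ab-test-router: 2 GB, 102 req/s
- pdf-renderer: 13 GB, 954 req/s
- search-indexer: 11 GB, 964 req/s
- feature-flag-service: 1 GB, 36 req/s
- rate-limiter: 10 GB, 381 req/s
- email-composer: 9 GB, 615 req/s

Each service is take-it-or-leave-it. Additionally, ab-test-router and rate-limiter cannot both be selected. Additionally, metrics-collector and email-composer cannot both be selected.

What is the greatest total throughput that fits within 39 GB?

Ranking by ratio (throughput/GB): search-indexer 87.64, image-resizer 82.62, metrics-collector 76.14.
Taking image-resizer + metrics-collector + pdf-renderer + search-indexer: 39 GB used, 3112 in throughput.
The closest alternative, image-resizer + ab-test-router + pdf-renderer + search-indexer + feature-flag-service, reaches only 2717.

3112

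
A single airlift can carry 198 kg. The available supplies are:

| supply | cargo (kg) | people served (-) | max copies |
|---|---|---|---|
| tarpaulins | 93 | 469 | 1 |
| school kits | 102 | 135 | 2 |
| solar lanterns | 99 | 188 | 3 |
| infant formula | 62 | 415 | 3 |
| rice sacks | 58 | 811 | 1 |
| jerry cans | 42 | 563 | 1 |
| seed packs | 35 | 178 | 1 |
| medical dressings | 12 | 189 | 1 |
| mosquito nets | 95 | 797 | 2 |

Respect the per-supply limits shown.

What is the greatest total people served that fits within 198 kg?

Taking the top-ratio supplies first gives infant formula + rice sacks + jerry cans + medical dressings for 1978 (174 kg).
The 74 kg tied up in infant formula and medical dressings is better spent on mosquito nets — total rises to 2171 (195 kg).
No other feasible combination exceeds 2171.

2171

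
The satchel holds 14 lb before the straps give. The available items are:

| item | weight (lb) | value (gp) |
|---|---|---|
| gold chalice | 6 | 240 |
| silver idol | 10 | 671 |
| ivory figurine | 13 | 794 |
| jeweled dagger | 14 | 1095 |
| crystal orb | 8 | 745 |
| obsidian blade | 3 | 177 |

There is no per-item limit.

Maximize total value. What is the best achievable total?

1099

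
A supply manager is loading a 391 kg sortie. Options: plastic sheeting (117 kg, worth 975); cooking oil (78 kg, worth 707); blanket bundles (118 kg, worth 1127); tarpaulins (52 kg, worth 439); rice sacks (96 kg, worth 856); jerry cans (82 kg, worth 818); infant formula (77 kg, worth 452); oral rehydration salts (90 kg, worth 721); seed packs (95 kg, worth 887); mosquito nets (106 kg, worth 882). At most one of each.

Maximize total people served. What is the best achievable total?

3688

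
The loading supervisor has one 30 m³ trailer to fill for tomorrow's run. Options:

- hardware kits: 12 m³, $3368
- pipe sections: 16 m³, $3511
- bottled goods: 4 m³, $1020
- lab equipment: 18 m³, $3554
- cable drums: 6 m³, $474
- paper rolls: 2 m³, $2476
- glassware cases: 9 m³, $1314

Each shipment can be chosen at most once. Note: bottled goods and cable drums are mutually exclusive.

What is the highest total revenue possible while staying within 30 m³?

9355

The ratio heuristic lands on hardware kits + bottled goods + paper rolls + glassware cases (8178) but leaves 3 m³ idle.
The 13 m³ tied up in bottled goods and glassware cases is better spent on pipe sections — total rises to 9355 (30 m³).
Next best is hardware kits + bottled goods + paper rolls + glassware cases at 8178 (27 m³) — short by 1177.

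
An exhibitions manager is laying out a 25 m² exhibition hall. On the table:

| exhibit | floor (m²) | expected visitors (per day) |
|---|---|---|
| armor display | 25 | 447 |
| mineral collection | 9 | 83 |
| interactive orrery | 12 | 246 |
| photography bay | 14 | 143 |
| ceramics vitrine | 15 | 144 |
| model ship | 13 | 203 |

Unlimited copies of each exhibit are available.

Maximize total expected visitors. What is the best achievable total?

Ranking by ratio (expected visitors/m²): interactive orrery 20.50, armor display 17.88, model ship 15.62, photography bay 10.21.
Taking 2×interactive orrery: 24 m² used, 492 in expected visitors.
No other feasible combination exceeds 492.

492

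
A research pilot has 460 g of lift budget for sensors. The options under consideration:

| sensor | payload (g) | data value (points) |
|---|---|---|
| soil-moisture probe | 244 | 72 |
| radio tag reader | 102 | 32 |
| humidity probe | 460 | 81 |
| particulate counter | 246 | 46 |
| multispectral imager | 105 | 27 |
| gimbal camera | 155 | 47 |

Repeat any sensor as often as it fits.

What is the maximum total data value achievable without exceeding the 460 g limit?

The ratio heuristic lands on 4×radio tag reader (128) but leaves 52 g idle.
Replace 2×radio tag reader with soil-moisture probe: the trade gains 8 net, giving 136 at 448 g.

136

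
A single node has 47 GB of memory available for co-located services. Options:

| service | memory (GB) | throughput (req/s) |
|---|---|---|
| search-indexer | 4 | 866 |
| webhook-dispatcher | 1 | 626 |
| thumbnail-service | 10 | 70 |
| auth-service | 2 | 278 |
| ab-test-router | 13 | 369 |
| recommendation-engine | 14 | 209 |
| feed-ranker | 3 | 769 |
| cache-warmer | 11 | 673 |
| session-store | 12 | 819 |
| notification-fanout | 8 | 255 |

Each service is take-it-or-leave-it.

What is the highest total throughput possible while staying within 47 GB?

By throughput per GB: webhook-dispatcher 626.00, feed-ranker 256.33, search-indexer 216.50, auth-service 139.00 lead.
Greedy by ratio would take search-indexer + webhook-dispatcher + auth-service + feed-ranker + cache-warmer + session-store + notification-fanout: 41 GB used, total 4286.
Dropping notification-fanout frees 8 GB; slotting in ab-test-router (13 GB) lifts the total to 4400 at 46 GB.
The closest alternative, search-indexer + webhook-dispatcher + auth-service + feed-ranker + cache-warmer + session-store + notification-fanout, reaches only 4286.

4400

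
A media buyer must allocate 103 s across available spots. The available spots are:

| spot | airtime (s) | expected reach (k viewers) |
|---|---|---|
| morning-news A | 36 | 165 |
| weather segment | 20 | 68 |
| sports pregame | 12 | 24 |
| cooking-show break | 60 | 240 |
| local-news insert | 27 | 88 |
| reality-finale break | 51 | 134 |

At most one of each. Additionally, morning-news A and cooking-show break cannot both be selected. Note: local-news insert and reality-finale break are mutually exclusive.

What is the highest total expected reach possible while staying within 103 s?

352

Sports pregame + cooking-show break + local-news insert uses 99 of the 103 s and totals 352.
The closest alternative, morning-news A + weather segment + sports pregame + local-news insert, reaches only 345.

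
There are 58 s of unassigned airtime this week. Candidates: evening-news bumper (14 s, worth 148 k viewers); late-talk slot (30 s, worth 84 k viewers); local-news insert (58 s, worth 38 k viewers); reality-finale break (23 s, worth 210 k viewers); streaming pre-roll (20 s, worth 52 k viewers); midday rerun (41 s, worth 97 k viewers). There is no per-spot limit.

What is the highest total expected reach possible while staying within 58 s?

Ranking by ratio (expected reach/s): evening-news bumper 10.57, reality-finale break 9.13, late-talk slot 2.80, streaming pre-roll 2.60.
The ratio ordering already packs tightly: 4×evening-news bumper, 56 s, 592.
The spare 2 s is too small for any remaining spot, and no exchange beats 592.

592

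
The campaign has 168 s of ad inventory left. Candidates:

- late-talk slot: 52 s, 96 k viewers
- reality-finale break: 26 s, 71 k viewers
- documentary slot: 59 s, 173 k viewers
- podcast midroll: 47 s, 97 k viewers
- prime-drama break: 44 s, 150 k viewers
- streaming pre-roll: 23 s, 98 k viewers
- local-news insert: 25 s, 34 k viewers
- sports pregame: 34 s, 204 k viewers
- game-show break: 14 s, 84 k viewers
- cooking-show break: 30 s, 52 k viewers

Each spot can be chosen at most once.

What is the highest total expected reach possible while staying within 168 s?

641

Ranking by ratio (expected reach/s): sports pregame 6.00, game-show break 6.00, streaming pre-roll 4.26, prime-drama break 3.41.
Taking reality-finale break + prime-drama break + streaming pre-roll + local-news insert + sports pregame + game-show break: 166 s used, 641 in expected reach.
Next best is podcast midroll + prime-drama break + streaming pre-roll + sports pregame + game-show break at 633 (162 s) — short by 8.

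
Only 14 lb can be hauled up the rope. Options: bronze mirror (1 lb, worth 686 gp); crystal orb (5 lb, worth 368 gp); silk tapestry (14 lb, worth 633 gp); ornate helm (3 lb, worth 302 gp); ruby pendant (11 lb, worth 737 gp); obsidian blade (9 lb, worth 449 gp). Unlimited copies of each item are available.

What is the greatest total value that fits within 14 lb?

Best packing: 14×bronze mirror — 14 lb, 9604 total.
Every other selection either busts 14 lb or fails to beat 9604.

9604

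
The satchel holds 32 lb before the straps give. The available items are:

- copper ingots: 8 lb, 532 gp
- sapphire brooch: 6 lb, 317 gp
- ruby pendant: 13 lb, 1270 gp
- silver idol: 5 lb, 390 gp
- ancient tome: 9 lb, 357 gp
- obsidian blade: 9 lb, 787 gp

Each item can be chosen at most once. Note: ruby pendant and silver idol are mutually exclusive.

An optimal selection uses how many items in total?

3

Best achievable value is 2589.
One optimal bundle: copper ingots + ruby pendant + obsidian blade (30 lb).
Every optimal selection uses 3 items.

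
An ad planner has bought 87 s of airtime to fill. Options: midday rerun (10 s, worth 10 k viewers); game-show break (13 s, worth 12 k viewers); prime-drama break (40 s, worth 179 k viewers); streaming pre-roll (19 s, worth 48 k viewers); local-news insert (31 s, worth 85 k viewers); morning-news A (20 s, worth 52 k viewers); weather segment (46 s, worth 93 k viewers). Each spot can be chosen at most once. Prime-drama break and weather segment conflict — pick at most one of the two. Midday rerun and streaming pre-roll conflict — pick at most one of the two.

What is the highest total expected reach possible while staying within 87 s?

Filling by ratio: midday rerun + prime-drama break + local-news insert for 274, with 6 s left unused.
Replace midday rerun and local-news insert with streaming pre-roll + morning-news A: the trade gains 5 net, giving 279 at 79 s.
Next best is game-show break + prime-drama break + local-news insert at 276 (84 s) — short by 3.

279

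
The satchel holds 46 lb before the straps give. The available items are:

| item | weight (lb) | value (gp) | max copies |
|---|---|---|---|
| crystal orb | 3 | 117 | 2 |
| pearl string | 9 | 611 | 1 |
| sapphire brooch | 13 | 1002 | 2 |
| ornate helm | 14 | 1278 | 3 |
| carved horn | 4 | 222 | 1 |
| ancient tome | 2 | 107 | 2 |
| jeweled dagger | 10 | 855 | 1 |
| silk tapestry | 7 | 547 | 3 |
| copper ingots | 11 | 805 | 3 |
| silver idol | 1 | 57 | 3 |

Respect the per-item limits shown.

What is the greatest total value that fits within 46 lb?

4056

Ranking by ratio (value/lb): ornate helm 91.29, jeweled dagger 85.50, silk tapestry 78.14, sapphire brooch 77.08.
A density-first pass picks 3×ornate helm + 3×silver idol — 4005 at 45 lb.
Dropping 3×silver idol frees 3 lb; slotting in carved horn (4 lb) lifts the total to 4056 at 46 lb.
That's the maximum — no swap from here does better than 4056.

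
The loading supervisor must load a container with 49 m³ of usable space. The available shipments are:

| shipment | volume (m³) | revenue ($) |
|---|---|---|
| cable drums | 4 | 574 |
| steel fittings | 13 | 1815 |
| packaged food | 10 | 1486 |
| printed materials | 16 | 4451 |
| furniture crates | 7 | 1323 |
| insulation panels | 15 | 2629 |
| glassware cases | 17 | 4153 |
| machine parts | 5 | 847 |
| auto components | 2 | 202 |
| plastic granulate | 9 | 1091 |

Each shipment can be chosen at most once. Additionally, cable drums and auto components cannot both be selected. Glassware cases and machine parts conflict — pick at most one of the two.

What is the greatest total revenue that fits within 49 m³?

Printed materials + insulation panels + glassware cases uses 48 of the 49 m³ and totals 11233.
Runner-up printed materials + furniture crates + glassware cases + plastic granulate tops out at 11018.

11233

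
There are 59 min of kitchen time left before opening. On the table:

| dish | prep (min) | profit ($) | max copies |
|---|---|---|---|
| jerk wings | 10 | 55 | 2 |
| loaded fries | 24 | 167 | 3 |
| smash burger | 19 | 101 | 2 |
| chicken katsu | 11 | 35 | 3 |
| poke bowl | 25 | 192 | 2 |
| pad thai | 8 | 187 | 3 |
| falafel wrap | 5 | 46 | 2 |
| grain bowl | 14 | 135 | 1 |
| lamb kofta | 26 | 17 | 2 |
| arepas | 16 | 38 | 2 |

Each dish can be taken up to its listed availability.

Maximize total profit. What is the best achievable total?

845

Taking the top-ratio dishes first gives jerk wings + 3×pad thai + 2×falafel wrap + grain bowl for 843 (58 min).
The 24 min tied up in jerk wings and grain bowl is better spent on poke bowl — total rises to 845 (59 min).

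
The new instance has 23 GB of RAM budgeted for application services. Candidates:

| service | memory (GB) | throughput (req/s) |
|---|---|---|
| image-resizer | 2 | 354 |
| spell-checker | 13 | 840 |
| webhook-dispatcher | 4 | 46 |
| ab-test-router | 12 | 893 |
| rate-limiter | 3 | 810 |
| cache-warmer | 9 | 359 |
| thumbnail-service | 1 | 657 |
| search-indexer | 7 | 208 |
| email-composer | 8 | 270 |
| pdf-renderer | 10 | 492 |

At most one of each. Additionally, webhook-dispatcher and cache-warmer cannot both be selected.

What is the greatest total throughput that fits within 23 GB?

By throughput per GB: thumbnail-service 657.00, rate-limiter 270.00, image-resizer 177.00 lead.
Best packing: image-resizer + webhook-dispatcher + ab-test-router + rate-limiter + thumbnail-service — 22 GB, 2760 total.
The closest alternative, image-resizer + ab-test-router + rate-limiter + thumbnail-service, reaches only 2714.

2760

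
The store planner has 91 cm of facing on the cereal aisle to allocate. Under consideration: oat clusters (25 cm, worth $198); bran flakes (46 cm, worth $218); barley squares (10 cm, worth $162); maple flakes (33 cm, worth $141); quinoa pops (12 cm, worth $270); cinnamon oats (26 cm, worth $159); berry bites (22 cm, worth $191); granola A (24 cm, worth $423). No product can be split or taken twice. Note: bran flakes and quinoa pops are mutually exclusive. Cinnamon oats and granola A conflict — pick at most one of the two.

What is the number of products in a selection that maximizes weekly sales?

4

Optimal total is 1082.
One optimal bundle: oat clusters + quinoa pops + berry bites + granola A (83 cm).
Every optimal selection uses 4 products.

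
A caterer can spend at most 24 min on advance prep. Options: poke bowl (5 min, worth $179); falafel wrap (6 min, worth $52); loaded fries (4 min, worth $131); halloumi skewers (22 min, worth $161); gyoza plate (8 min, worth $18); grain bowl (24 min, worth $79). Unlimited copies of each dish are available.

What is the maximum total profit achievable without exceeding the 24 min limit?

847

Ranking by ratio (profit/min): poke bowl 35.80, loaded fries 32.75, falafel wrap 8.67, halloumi skewers 7.32.
4×poke bowl + loaded fries uses 24 of the 24 min and totals 847.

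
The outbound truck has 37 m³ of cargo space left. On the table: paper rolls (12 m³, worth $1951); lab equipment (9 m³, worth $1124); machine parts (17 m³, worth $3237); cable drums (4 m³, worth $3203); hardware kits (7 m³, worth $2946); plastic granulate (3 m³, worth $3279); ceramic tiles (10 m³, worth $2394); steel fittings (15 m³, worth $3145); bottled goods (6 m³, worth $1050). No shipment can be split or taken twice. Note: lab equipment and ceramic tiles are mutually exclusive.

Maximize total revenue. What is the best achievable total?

The ratio heuristic lands on cable drums + hardware kits + plastic granulate + ceramic tiles + bottled goods (12872) but leaves 7 m³ idle.
The 6 m³ tied up in bottled goods is better spent on paper rolls — total rises to 13773 (36 m³).
Every other selection either busts 37 m³ or breaks a pairing rule or fails to beat 13773.

13773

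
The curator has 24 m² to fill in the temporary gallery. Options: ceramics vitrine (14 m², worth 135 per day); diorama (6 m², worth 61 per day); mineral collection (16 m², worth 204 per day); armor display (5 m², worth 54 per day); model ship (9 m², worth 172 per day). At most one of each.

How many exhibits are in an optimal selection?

The maximum expected visitors within 24 m² is 307.
One optimal bundle: ceramics vitrine + model ship (23 m²).
Every optimal selection uses 2 exhibits.

2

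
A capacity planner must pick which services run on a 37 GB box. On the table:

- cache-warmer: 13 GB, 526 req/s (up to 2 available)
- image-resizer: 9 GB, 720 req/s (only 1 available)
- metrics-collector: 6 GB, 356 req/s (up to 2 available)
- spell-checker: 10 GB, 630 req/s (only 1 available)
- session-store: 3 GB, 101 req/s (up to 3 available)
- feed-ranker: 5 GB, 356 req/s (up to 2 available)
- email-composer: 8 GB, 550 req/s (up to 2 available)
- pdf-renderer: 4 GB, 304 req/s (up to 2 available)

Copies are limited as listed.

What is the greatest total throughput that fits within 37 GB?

2670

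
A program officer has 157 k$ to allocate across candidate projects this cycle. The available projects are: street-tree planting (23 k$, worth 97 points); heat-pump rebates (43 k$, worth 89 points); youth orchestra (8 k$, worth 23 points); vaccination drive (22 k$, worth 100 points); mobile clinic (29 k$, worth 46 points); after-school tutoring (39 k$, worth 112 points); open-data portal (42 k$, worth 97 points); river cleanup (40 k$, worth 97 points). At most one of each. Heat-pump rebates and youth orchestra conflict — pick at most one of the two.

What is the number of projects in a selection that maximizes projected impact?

Best achievable projected impact is 452.
For example street-tree planting + vaccination drive + mobile clinic + after-school tutoring + open-data portal achieves it, using 155 k$.
Any selection reaching 452 contains exactly 5 projects.

5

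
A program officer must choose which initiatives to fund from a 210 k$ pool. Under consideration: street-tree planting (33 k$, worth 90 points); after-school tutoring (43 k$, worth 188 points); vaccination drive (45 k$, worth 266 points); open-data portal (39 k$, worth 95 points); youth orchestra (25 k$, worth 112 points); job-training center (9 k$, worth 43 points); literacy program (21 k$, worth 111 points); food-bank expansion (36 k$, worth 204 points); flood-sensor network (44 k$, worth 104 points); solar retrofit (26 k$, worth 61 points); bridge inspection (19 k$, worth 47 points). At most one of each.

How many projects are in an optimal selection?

The maximum projected impact within 210 k$ is 985.
One optimal bundle: after-school tutoring + vaccination drive + youth orchestra + job-training center + literacy program + food-bank expansion + solar retrofit (205 k$).
Every optimal selection uses 7 projects.

7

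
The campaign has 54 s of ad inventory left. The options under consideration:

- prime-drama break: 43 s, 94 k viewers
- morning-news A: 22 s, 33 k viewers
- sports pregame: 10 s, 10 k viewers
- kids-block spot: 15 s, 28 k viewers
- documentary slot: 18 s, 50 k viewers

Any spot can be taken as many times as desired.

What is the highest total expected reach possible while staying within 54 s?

Taking 3×documentary slot: 54 s used, 150 in expected reach.
That's the maximum — no swap from here does better than 150.

150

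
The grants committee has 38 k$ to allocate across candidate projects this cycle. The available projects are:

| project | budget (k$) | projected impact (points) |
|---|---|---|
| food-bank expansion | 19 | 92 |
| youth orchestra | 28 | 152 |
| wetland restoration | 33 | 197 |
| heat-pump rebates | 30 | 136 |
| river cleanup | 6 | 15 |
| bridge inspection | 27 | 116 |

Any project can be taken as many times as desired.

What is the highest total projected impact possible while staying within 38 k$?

197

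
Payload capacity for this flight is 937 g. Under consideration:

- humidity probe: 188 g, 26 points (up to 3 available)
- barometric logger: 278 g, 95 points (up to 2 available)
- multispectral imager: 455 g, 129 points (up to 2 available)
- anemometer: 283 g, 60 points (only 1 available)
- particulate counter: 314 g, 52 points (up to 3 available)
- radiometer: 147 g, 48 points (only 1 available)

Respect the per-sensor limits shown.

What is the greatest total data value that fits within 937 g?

272

Greedy by ratio would take humidity probe + 2×barometric logger + radiometer: 891 g used, total 264.
Replace humidity probe and barometric logger with multispectral imager: the trade gains 8 net, giving 272 at 880 g.
That's the maximum — no swap from here does better than 272.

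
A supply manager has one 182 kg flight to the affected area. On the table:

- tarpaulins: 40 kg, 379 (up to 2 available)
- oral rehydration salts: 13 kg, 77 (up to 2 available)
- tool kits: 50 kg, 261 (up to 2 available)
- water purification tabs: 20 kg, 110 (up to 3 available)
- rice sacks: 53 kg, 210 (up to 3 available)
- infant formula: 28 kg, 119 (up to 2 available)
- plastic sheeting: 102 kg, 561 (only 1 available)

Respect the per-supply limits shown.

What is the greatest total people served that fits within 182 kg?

Density check — tarpaulins 9.47, oral rehydration salts 5.92, water purification tabs 5.50 are the best per kg.
Filling by ratio: 2×tarpaulins + 2×oral rehydration salts + 3×water purification tabs for 1242, with 16 kg left unused.
The 86 kg tied up in 2×oral rehydration salts and 3×water purification tabs is better spent on plastic sheeting — total rises to 1319 (182 kg).
That's the maximum — no swap from here does better than 1319.

1319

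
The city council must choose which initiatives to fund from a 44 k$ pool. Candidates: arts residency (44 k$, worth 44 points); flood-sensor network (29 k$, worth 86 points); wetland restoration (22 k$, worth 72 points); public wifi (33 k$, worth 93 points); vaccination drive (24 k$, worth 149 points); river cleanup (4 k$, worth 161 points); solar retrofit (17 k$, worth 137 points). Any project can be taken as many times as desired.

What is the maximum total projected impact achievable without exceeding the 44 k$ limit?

1771

By projected impact per k$: river cleanup 40.25, solar retrofit 8.06, vaccination drive 6.21 lead.
Best packing: 11×river cleanup — 44 k$, 1771 total.
Nothing else within 44 k$ beats 1771.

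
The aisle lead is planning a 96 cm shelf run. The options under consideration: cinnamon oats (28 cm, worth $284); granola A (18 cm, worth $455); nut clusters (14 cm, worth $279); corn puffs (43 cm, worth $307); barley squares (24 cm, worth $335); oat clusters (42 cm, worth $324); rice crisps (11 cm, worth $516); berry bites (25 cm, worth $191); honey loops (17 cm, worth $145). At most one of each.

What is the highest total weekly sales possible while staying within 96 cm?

1869

Best packing: cinnamon oats + granola A + nut clusters + barley squares + rice crisps — 95 cm, 1869 total.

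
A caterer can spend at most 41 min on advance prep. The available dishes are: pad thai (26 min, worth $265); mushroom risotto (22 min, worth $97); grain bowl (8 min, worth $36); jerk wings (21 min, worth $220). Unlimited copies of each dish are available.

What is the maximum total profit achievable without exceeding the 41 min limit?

The ratio heuristic lands on 2×grain bowl + jerk wings (292) but leaves 4 min idle.
The 29 min tied up in grain bowl and jerk wings is better spent on pad thai — total rises to 301 (34 min).
Nothing else within 41 min beats 301.

301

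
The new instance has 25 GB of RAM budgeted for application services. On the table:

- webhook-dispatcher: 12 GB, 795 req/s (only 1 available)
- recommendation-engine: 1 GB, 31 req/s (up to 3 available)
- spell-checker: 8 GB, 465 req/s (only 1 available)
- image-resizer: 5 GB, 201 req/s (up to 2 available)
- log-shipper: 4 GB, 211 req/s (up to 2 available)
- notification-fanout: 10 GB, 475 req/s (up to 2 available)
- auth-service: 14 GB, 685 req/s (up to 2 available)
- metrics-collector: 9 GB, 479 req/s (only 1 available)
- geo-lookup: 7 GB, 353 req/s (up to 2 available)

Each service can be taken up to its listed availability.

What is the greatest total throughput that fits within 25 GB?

By throughput per GB: webhook-dispatcher 66.25, spell-checker 58.12, metrics-collector 53.22 lead.
Webhook-dispatcher + recommendation-engine + spell-checker + log-shipper uses 25 of the 25 GB and totals 1502.
No other feasible combination exceeds 1502.

1502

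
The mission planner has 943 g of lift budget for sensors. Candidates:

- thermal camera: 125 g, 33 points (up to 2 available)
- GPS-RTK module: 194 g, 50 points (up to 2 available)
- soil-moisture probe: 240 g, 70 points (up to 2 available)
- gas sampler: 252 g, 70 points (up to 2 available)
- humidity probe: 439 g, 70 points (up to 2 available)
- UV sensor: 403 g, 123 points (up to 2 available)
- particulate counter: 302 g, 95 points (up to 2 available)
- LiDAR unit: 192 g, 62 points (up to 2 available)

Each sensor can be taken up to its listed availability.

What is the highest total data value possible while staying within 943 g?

289

Ranking by ratio (data value/g): LiDAR unit 0.32, particulate counter 0.31, UV sensor 0.31.
Best packing: gas sampler + particulate counter + 2×LiDAR unit — 938 g, 289 total.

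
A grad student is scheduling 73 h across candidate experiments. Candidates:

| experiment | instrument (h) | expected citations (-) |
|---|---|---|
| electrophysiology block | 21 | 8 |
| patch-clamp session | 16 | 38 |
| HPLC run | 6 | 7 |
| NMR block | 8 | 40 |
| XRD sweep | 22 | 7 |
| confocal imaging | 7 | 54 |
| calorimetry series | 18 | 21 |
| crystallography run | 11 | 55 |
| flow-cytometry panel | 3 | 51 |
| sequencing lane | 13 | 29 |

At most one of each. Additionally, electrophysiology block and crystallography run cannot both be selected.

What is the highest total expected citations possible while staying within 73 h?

274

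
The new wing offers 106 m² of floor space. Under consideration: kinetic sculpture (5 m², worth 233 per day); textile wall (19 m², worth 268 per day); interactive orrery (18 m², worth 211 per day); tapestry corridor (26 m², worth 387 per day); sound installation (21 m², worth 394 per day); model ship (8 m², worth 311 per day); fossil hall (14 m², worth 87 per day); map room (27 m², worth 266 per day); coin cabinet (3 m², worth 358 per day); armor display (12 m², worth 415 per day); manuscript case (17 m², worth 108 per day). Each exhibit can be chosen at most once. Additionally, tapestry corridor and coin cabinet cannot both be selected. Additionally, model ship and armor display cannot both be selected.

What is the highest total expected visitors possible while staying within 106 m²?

2145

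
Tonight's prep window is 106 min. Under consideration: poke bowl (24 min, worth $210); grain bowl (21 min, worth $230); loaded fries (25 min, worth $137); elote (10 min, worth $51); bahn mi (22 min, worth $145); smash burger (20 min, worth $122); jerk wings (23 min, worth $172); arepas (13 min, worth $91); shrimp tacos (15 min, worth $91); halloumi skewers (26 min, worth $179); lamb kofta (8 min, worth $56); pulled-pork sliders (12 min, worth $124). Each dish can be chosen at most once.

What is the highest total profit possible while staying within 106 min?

A density-first pass picks poke bowl + grain bowl + jerk wings + arepas + lamb kofta + pulled-pork sliders — 883 at 101 min.
The 21 min tied up in arepas and lamb kofta is better spent on halloumi skewers — total rises to 915 (106 min).
Next best is poke bowl + grain bowl + arepas + halloumi skewers + lamb kofta + pulled-pork sliders at 890 (104 min) — short by 25.

915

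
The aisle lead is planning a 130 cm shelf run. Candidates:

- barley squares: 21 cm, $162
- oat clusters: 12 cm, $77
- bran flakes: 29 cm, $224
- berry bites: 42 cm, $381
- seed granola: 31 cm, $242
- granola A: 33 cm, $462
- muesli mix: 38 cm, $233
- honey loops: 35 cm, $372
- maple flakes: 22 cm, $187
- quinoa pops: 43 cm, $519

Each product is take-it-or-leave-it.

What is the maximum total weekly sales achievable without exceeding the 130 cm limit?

Taking the top-ratio products first gives oat clusters + granola A + honey loops + quinoa pops for 1430 (123 cm).
Dropping honey loops frees 35 cm; slotting in berry bites (42 cm) lifts the total to 1439 at 130 cm.
Next best is oat clusters + granola A + honey loops + quinoa pops at 1430 (123 cm) — short by 9.

1439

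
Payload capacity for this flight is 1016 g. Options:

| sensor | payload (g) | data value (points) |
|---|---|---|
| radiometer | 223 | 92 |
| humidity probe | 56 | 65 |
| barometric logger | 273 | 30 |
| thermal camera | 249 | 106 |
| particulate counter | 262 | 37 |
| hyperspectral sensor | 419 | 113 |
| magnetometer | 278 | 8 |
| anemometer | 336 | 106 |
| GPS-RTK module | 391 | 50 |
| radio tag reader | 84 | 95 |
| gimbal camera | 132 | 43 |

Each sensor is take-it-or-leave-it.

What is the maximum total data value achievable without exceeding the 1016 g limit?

A density-first pass picks radiometer + humidity probe + thermal camera + particulate counter + radio tag reader + gimbal camera — 438 at 1006 g.
Dropping particulate counter and gimbal camera frees 394 g; slotting in anemometer (336 g) lifts the total to 464 at 948 g.
Runner-up radiometer + humidity probe + thermal camera + particulate counter + radio tag reader + gimbal camera tops out at 438.

464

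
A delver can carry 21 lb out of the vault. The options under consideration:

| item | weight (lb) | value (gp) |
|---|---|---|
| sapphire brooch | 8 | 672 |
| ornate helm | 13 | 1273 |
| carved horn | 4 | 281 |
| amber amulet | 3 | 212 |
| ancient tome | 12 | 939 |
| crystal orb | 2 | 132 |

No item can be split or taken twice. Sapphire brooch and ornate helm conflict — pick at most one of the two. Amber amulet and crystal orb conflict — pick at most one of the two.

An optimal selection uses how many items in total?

3

Best achievable value is 1766.
ornate helm + carved horn + amber amulet hits 1766 at 20 lb.
Every optimal selection uses 3 items.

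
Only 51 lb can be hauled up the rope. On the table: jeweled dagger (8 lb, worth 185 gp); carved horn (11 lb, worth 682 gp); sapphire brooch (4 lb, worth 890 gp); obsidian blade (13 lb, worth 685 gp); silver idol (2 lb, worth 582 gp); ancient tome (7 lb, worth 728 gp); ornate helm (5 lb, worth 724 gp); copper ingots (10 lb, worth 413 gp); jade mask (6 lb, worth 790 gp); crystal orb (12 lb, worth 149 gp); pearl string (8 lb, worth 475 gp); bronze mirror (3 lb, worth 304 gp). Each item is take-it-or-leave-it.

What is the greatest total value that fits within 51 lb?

5385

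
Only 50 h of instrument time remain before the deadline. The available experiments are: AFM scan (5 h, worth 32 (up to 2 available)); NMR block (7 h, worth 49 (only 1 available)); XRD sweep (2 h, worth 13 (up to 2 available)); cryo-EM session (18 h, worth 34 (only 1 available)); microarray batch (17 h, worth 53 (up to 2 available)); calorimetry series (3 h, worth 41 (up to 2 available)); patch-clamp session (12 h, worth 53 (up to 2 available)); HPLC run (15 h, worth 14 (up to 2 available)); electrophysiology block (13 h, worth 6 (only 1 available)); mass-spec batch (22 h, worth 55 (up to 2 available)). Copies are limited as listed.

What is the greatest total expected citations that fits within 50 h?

The ratio heuristic lands on 2×AFM scan + NMR block + 2×XRD sweep + 2×calorimetry series + patch-clamp session (274) but leaves 11 h idle.
Replace XRD sweep with patch-clamp session: the trade gains 40 net, giving 314 at 49 h.
The spare 1 h is too small for any remaining experiment, and no exchange beats 314.

314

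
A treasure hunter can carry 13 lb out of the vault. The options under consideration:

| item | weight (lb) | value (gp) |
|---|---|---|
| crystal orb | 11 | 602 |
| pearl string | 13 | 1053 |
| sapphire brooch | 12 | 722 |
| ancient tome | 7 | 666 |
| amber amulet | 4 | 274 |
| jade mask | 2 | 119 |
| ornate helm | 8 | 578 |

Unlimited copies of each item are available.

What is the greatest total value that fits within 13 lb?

Ranking by ratio (value/lb): ancient tome 95.14, pearl string 81.00, ornate helm 72.25.
Best packing: ancient tome + amber amulet + jade mask — 13 lb, 1059 total.
No other feasible combination exceeds 1059.

1059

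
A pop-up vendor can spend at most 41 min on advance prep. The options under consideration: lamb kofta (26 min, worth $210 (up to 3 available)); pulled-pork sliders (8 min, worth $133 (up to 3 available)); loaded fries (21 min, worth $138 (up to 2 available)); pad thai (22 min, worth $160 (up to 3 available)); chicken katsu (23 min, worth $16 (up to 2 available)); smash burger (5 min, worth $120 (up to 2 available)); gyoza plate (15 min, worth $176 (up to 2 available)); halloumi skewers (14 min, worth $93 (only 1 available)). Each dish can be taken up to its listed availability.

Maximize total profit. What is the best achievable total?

Taking the top-ratio dishes first gives 3×pulled-pork sliders + 2×smash burger for 639 (34 min).
Replace pulled-pork sliders with gyoza plate: the trade gains 43 net, giving 682 at 41 min.

682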